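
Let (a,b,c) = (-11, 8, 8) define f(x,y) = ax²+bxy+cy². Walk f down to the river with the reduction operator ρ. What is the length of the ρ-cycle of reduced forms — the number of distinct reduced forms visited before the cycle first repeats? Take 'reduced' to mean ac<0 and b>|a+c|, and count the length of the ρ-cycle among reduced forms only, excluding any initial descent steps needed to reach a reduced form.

D = 416, ⌊√D⌋ = 20
river: ρ → (8,8,-11)
river: ρ → (-11,14,5)
river: ρ → (5,16,-8)
river: ρ → (-8,16,5)
river: ρ → (5,14,-11)
river: ρ → (-11,8,8)
ρ-cycle length = 6 (tail of 0 descent steps not counted)

6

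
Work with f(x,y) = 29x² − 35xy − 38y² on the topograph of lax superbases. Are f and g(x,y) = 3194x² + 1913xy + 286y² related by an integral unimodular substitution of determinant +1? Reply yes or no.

D₁ = 5633, D₂ = 5633
river cycle of f (length 40): (-38, 35, 29), (29, 23, -44), (-44, 65, 8), (8, 63, -52), (-52, 41, 19), (19, 73, -4), (-4, 71, 37), (37, 3, -38), (-38, 73, 2), (2, 75, -1), … (30 more)
river cycle of g (length 40): (29, 23, -44), (-44, 65, 8), (8, 63, -52), (-52, 41, 19), (19, 73, -4), (-4, 71, 37), (37, 3, -38), (-38, 73, 2), (2, 75, -1), (-1, 75, 2), … (30 more)
cycles coincide ⇒ equivalent

yes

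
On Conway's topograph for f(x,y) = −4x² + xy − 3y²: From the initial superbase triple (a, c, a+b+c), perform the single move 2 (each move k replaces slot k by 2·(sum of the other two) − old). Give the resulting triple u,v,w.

start (-4,-3,-6) = (f(1,0),f(0,1),f(1,1))
replace slot 2: 2·((-4)+(-6)) − (-3) = -17 → (-4,-17,-6)

-4,-17,-6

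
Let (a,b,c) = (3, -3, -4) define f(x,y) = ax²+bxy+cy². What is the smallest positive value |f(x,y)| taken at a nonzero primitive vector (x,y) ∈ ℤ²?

descent: ρ → (-4,3,3)  [lands on river]
river: ρ → (3,3,-4)
river: ρ → (-4,5,2)
river: ρ → (2,7,-1)
river: ρ → (-1,7,2)
river: ρ → (2,5,-4)
closes: descent 1, river 6
min |a| on river = 1

1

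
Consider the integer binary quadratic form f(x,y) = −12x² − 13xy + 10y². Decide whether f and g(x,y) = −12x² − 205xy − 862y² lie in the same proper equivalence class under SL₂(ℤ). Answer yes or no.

D₁ = 649, D₂ = 649
river cycle of f (length 34): (10, 13, -12), (-12, 11, 11), (11, 11, -12), (-12, 13, 10), (10, 7, -15), (-15, 23, 2), (2, 25, -3), (-3, 23, 10), (10, 17, -9), (-9, 19, 8), … (24 more)
river cycle of g (length 34): (-12, 11, 11), (11, 11, -12), (-12, 13, 10), (10, 7, -15), (-15, 23, 2), (2, 25, -3), (-3, 23, 10), (10, 17, -9), (-9, 19, 8), (8, 13, -15), … (24 more)
cycles coincide ⇒ equivalent

yes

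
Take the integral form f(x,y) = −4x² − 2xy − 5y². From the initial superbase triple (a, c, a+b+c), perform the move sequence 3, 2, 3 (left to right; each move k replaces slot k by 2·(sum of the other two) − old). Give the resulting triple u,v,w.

start (-4,-5,-11) = (f(1,0),f(0,1),f(1,1))
replace slot 3: 2·((-4)+(-5)) − (-11) = -7 → (-4,-5,-7)
replace slot 2: 2·((-4)+(-7)) − (-5) = -17 → (-4,-17,-7)
replace slot 3: 2·((-4)+(-17)) − (-7) = -35 → (-4,-17,-35)

-4,-17,-35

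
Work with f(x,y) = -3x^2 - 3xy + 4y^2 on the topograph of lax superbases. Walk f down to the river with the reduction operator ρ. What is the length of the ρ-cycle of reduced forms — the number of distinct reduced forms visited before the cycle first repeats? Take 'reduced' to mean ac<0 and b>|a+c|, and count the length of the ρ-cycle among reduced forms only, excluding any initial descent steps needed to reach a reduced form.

D = 57, ⌊√D⌋ = 7
descent: ρ → (4,3,-3)  [lands on river]
river: ρ → (-3,3,4)
river: ρ → (4,5,-2)
river: ρ → (-2,7,1)
river: ρ → (1,7,-2)
river: ρ → (-2,5,4)
ρ-cycle length = 6 (tail of 1 descent step not counted)

6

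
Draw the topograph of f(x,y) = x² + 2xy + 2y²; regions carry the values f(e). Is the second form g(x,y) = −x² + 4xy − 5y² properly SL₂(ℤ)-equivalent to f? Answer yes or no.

D₁ = -4, D₂ = -4
f: translate: b→0 (≡2 mod 2), so (1,2,2)→(1,0,1)
f: reduced (well bottom): (1,0,1) with a≤c, −a<b≤a
g is negative-definite; reduce −g:
−g: translate: b→0 (≡-4 mod 2), so (1,-4,5)→(1,0,1)
−g: reduced (well bottom): (1,0,1) with a≤c, −a<b≤a
flip sign back: reduced form of g is (-1,0,-1)
reduced forms (1, 0, 1) vs (-1, 0, -1) ⇒ inequivalent

no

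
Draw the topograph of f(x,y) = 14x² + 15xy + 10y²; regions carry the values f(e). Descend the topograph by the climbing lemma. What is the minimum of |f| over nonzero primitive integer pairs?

translate: b→-13 (≡15 mod 28), so (14,15,10)→(14,-13,9)
flip: (14,-13,9)→(9,13,14)
translate: b→-5 (≡13 mod 18), so (9,13,14)→(9,-5,10)
reduced (well bottom): (9,-5,10) with a≤c, −a<b≤a
well minimum = a = 9

9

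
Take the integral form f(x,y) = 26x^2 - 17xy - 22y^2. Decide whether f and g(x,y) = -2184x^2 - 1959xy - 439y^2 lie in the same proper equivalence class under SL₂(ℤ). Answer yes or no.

D₁ = 2577, D₂ = 2577
river cycle of f (length 50): (-22, 17, 26), (26, 35, -13), (-13, 43, 14), (14, 41, -16), (-16, 23, 32), (32, 41, -7), (-7, 43, 26), (26, 9, -24), (-24, 39, 11), (11, 49, -4), … (40 more)
river cycle of g (length 50): (-22, 17, 26), (26, 35, -13), (-13, 43, 14), (14, 41, -16), (-16, 23, 32), (32, 41, -7), (-7, 43, 26), (26, 9, -24), (-24, 39, 11), (11, 49, -4), … (40 more)
cycles coincide ⇒ equivalent

yes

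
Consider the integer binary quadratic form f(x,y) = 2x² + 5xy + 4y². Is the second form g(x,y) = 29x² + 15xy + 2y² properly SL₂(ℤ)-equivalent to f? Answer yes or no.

D₁ = -7, D₂ = -7
f: translate: b→1 (≡5 mod 4), so (2,5,4)→(2,1,1)
f: flip: (2,1,1)→(1,-1,2)
f: translate: b→1 (≡-1 mod 2), so (1,-1,2)→(1,1,2)
f: reduced (well bottom): (1,1,2) with a≤c, −a<b≤a
g: flip: (29,15,2)→(2,-15,29)
g: translate: b→1 (≡-15 mod 4), so (2,-15,29)→(2,1,1)
g: flip: (2,1,1)→(1,-1,2)
g: translate: b→1 (≡-1 mod 2), so (1,-1,2)→(1,1,2)
g: reduced (well bottom): (1,1,2) with a≤c, −a<b≤a
reduced forms (1, 1, 2) vs (1, 1, 2) ⇒ equivalent

yes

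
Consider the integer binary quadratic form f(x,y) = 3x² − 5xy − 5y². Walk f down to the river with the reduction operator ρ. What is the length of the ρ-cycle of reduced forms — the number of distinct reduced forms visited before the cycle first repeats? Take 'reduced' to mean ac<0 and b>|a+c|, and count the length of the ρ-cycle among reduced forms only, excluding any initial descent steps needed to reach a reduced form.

D = 85, ⌊√D⌋ = 9
descent: ρ → (-5,5,3)  [lands on river]
river: ρ → (3,7,-3)
river: ρ → (-3,5,5)
river: ρ → (5,5,-3)
river: ρ → (-3,7,3)
river: ρ → (3,5,-5)
ρ-cycle length = 6 (tail of 1 descent step not counted)

6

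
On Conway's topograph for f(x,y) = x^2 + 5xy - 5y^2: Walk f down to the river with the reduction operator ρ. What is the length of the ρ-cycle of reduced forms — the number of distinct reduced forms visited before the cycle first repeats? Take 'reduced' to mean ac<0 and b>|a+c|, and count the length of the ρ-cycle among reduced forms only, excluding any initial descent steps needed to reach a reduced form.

D = 45, ⌊√D⌋ = 6
river: ρ → (-5,5,1)
river: ρ → (1,5,-5)
ρ-cycle length = 2 (tail of 0 descent steps not counted)

2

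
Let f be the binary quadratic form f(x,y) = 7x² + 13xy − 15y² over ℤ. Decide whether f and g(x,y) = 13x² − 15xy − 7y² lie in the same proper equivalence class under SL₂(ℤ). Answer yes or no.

D₁ = 589, D₂ = 589
river cycle of f (length 16): (-15, 17, 5), (5, 23, -3), (-3, 19, 19), (19, 19, -3), (-3, 23, 5), (5, 17, -15), (-15, 13, 7), (7, 15, -13), (-13, 11, 9), (9, 7, -15), … (6 more)
river cycle of g (length 16): (-7, 15, 13), (13, 11, -9), (-9, 7, 15), (15, 23, -1), (-1, 23, 15), (15, 7, -9), (-9, 11, 13), (13, 15, -7), (-7, 13, 15), (15, 17, -5), … (6 more)
cycles differ ⇒ inequivalent

no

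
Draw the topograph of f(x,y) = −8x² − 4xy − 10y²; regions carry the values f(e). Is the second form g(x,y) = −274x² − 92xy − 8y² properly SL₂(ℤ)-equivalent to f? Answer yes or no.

D₁ = -304, D₂ = -304
f is negative-definite; reduce −f:
−f: reduced (well bottom): (8,4,10) with a≤c, −a<b≤a
flip sign back: reduced form of f is (-8,-4,-10)
g is negative-definite; reduce −g:
−g: flip: (274,92,8)→(8,-92,274)
−g: translate: b→4 (≡-92 mod 16), so (8,-92,274)→(8,4,10)
−g: reduced (well bottom): (8,4,10) with a≤c, −a<b≤a
flip sign back: reduced form of g is (-8,-4,-10)
reduced forms (-8, -4, -10) vs (-8, -4, -10) ⇒ equivalent

yes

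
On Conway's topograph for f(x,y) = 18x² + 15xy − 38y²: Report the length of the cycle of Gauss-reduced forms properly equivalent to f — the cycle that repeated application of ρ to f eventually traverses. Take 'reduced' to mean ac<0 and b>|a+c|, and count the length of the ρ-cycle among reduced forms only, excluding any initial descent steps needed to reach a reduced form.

D = 2961, ⌊√D⌋ = 54
descent: ρ → (-38,-15,18)
descent: ρ → (18,51,-5)  [lands on river]
river: ρ → (-5,49,28)
river: ρ → (28,7,-26)
river: ρ → (-26,45,9)
river: ρ → (9,45,-26)
river: ρ → (-26,7,28)
river: ρ → (28,49,-5)
river: ρ → (-5,51,18)
river: ρ → (18,21,-35)
river: ρ → (-35,49,4)
river: ρ → (4,47,-47)
river: ρ → (-47,47,4)
river: ρ → (4,49,-35)
river: ρ → (-35,21,18)
ρ-cycle length = 14 (tail of 2 descent steps not counted)

14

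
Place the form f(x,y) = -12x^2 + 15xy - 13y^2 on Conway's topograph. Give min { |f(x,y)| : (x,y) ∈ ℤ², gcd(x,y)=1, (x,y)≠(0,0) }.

translate: b→9 (≡-15 mod 24), so (12,-15,13)→(12,9,10)
flip: (12,9,10)→(10,-9,12)
reduced (well bottom): (10,-9,12) with a≤c, −a<b≤a
well minimum |f| = |-10| = 10 (negative-definite)

10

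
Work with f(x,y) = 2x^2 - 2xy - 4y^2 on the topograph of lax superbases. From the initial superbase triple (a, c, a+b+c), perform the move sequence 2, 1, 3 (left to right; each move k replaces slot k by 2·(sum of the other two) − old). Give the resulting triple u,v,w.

start (2,-4,-4) = (f(1,0),f(0,1),f(1,1))
replace slot 2: 2·(2+(-4)) − (-4) = 0 → (2,0,-4)
replace slot 1: 2·(0+(-4)) − 2 = -10 → (-10,0,-4)
replace slot 3: 2·((-10)+0) − (-4) = -16 → (-10,0,-16)

-10,0,-16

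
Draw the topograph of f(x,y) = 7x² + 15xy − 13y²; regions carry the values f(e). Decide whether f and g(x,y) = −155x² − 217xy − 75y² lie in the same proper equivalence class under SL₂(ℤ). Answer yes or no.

D₁ = 589, D₂ = 589
river cycle of f (length 16): (-13, 11, 9), (9, 7, -15), (-15, 23, 1), (1, 23, -15), (-15, 7, 9), (9, 11, -13), (-13, 15, 7), (7, 13, -15), (-15, 17, 5), (5, 23, -3), … (6 more)
river cycle of g (length 16): (-13, 11, 9), (9, 7, -15), (-15, 23, 1), (1, 23, -15), (-15, 7, 9), (9, 11, -13), (-13, 15, 7), (7, 13, -15), (-15, 17, 5), (5, 23, -3), … (6 more)
cycles coincide ⇒ equivalent

yes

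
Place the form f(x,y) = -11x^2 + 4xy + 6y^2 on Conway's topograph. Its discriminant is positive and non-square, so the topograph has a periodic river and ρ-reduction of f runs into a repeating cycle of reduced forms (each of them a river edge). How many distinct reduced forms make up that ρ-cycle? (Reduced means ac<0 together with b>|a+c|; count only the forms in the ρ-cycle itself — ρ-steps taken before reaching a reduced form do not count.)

D = 280, ⌊√D⌋ = 16
descent: ρ → (6,8,-9)  [lands on river]
river: ρ → (-9,10,5)
river: ρ → (5,10,-9)
river: ρ → (-9,8,6)
river: ρ → (6,16,-1)
river: ρ → (-1,16,6)
ρ-cycle length = 6 (tail of 1 descent step not counted)

6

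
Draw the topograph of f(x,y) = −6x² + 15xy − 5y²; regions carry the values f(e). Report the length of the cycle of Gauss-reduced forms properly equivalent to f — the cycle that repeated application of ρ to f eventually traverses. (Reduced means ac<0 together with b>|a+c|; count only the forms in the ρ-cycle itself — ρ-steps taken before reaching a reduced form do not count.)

D = 105, ⌊√D⌋ = 10
descent: ρ → (-5,5,4)  [lands on river]
river: ρ → (4,3,-6)
river: ρ → (-6,9,1)
river: ρ → (1,9,-6)
river: ρ → (-6,3,4)
river: ρ → (4,5,-5)
ρ-cycle length = 6 (tail of 1 descent step not counted)

6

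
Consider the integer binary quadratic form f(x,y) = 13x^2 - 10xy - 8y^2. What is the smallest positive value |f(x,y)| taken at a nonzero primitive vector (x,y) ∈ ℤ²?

descent: ρ → (-8,10,13)  [lands on river]
river: ρ → (13,16,-5)
river: ρ → (-5,14,16)
river: ρ → (16,18,-3)
river: ρ → (-3,18,16)
river: ρ → (16,14,-5)
river: ρ → (-5,16,13)
river: ρ → (13,10,-8)
river: ρ → (-8,22,1)
river: ρ → (1,22,-8)
closes: descent 1, river 10
min |a| on river = 1

1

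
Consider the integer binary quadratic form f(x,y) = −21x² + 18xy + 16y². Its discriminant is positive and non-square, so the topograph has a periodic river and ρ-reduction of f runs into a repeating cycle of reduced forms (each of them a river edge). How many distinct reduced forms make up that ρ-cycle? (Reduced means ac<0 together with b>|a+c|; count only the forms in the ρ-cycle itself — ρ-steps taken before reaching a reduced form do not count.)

D = 1668, ⌊√D⌋ = 40
river: ρ → (16,14,-23)
river: ρ → (-23,32,7)
river: ρ → (7,38,-8)
river: ρ → (-8,26,31)
river: ρ → (31,36,-3)
river: ρ → (-3,36,31)
river: ρ → (31,26,-8)
river: ρ → (-8,38,7)
river: ρ → (7,32,-23)
river: ρ → (-23,14,16)
river: ρ → (16,18,-21)
river: ρ → (-21,24,13)
river: ρ → (13,28,-17)
river: ρ → (-17,40,1)
river: ρ → (1,40,-17)
river: ρ → (-17,28,13)
river: ρ → (13,24,-21)
river: ρ → (-21,18,16)
ρ-cycle length = 18 (tail of 0 descent steps not counted)

18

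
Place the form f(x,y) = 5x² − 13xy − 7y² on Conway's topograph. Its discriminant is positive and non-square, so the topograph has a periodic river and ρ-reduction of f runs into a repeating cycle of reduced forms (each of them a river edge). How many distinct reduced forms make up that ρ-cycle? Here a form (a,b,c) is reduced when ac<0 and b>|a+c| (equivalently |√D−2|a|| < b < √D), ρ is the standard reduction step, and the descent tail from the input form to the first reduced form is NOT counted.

D = 309, ⌊√D⌋ = 17
descent: ρ → (-7,13,5)  [lands on river]
river: ρ → (5,17,-1)
river: ρ → (-1,17,5)
river: ρ → (5,13,-7)
river: ρ → (-7,15,3)
river: ρ → (3,15,-7)
ρ-cycle length = 6 (tail of 1 descent step not counted)

6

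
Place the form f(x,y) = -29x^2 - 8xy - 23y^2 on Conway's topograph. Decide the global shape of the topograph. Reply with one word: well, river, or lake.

D = b²−4ac = (-8)² − 4·(-29)·(-23) = -2604
D < 0 ⇒ definite ⇒ every region one sign ⇒ single well

well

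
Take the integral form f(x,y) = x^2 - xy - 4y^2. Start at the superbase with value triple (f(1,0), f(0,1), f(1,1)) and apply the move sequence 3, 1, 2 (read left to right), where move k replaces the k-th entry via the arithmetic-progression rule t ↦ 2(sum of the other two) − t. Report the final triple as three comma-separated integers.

start (1,-4,-4) = (f(1,0),f(0,1),f(1,1))
replace slot 3: 2·(1+(-4)) − (-4) = -2 → (1,-4,-2)
replace slot 1: 2·((-4)+(-2)) − 1 = -13 → (-13,-4,-2)
replace slot 2: 2·((-13)+(-2)) − (-4) = -26 → (-13,-26,-2)

-13,-26,-2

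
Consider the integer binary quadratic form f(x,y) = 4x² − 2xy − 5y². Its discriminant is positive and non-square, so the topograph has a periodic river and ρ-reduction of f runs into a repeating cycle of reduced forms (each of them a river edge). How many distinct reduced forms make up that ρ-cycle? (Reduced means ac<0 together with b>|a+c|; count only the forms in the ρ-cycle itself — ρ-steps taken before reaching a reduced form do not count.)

D = 84, ⌊√D⌋ = 9
descent: ρ → (-5,2,4)  [lands on river]
river: ρ → (4,6,-3)
river: ρ → (-3,6,4)
river: ρ → (4,2,-5)
river: ρ → (-5,8,1)
river: ρ → (1,8,-5)
ρ-cycle length = 6 (tail of 1 descent step not counted)

6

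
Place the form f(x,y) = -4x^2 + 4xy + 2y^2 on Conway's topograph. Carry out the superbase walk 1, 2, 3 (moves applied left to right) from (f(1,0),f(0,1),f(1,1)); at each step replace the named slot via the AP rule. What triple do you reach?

start (-4,2,2) = (f(1,0),f(0,1),f(1,1))
replace slot 1: 2·(2+2) − (-4) = 12 → (12,2,2)
replace slot 2: 2·(12+2) − 2 = 26 → (12,26,2)
replace slot 3: 2·(12+26) − 2 = 74 → (12,26,74)

12,26,74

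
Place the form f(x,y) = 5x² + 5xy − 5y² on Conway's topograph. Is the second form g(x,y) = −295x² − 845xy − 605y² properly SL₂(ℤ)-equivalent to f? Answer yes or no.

D₁ = 125, D₂ = 125
river cycle of f (length 2): (-5, 5, 5), (5, 5, -5)
river cycle of g (length 2): (-5, 5, 5), (5, 5, -5)
cycles coincide ⇒ equivalent

yes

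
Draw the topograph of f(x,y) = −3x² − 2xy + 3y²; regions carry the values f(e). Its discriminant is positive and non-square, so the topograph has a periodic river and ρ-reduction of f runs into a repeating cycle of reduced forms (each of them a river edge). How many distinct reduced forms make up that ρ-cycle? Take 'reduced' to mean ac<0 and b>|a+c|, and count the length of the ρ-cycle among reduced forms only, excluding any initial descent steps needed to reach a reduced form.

D = 40, ⌊√D⌋ = 6
descent: ρ → (3,2,-3)  [lands on river]
river: ρ → (-3,4,2)
river: ρ → (2,4,-3)
river: ρ → (-3,2,3)
river: ρ → (3,4,-2)
river: ρ → (-2,4,3)
ρ-cycle length = 6 (tail of 1 descent step not counted)

6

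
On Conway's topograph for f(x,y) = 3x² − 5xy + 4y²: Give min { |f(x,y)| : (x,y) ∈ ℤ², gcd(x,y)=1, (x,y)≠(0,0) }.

translate: b→1 (≡-5 mod 6), so (3,-5,4)→(3,1,2)
flip: (3,1,2)→(2,-1,3)
reduced (well bottom): (2,-1,3) with a≤c, −a<b≤a
well minimum = a = 2

2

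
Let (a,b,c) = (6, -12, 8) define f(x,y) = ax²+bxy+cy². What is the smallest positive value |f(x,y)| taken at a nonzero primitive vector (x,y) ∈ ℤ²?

translate: b→0 (≡-12 mod 12), so (6,-12,8)→(6,0,2)
flip: (6,0,2)→(2,0,6)
reduced (well bottom): (2,0,6) with a≤c, −a<b≤a
well minimum = a = 2

2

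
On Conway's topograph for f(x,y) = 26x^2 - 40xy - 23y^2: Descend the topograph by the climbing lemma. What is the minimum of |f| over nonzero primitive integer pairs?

descent: ρ → (-23,40,26)  [lands on river]
river: ρ → (26,12,-37)
river: ρ → (-37,62,1)
river: ρ → (1,62,-37)
river: ρ → (-37,12,26)
river: ρ → (26,40,-23)
river: ρ → (-23,52,14)
river: ρ → (14,60,-7)
river: ρ → (-7,52,46)
river: ρ → (46,40,-13)
river: ρ → (-13,38,49)
river: ρ → (49,60,-2)
river: ρ → (-2,60,49)
river: ρ → (49,38,-13)
river: ρ → (-13,40,46)
river: ρ → (46,52,-7)
river: ρ → (-7,60,14)
river: ρ → (14,52,-23)
closes: descent 1, river 18
min |a| on river = 1

1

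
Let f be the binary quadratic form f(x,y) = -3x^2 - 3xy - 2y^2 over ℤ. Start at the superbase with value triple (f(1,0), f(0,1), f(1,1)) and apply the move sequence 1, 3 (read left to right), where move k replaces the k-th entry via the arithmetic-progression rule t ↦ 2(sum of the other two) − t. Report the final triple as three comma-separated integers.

start (-3,-2,-8) = (f(1,0),f(0,1),f(1,1))
replace slot 1: 2·((-2)+(-8)) − (-3) = -17 → (-17,-2,-8)
replace slot 3: 2·((-17)+(-2)) − (-8) = -30 → (-17,-2,-30)

-17,-2,-30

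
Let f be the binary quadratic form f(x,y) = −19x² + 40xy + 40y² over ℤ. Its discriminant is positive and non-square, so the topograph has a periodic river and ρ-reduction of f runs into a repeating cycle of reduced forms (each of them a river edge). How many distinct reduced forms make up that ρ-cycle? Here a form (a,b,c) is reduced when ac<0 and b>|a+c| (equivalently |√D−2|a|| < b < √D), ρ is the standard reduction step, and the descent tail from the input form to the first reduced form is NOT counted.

D = 4640, ⌊√D⌋ = 68
river: ρ → (40,40,-19)
river: ρ → (-19,36,44)
river: ρ → (44,52,-11)
river: ρ → (-11,58,29)
river: ρ → (29,58,-11)
river: ρ → (-11,52,44)
river: ρ → (44,36,-19)
river: ρ → (-19,40,40)
ρ-cycle length = 8 (tail of 0 descent steps not counted)

8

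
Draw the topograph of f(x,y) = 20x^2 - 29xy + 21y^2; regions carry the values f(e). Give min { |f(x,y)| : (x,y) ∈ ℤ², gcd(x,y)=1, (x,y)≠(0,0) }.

translate: b→11 (≡-29 mod 40), so (20,-29,21)→(20,11,12)
flip: (20,11,12)→(12,-11,20)
reduced (well bottom): (12,-11,20) with a≤c, −a<b≤a
well minimum = a = 12

12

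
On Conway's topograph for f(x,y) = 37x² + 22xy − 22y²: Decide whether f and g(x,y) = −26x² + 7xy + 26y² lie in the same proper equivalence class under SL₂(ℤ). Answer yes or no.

D₁ = 3740, D₂ = 2753
discriminants differ ⇒ not SL₂(ℤ)-equivalent

no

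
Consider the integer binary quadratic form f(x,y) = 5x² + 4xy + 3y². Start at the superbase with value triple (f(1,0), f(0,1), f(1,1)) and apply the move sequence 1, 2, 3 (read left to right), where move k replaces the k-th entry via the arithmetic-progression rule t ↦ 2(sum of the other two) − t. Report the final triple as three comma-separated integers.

start (5,3,12) = (f(1,0),f(0,1),f(1,1))
replace slot 1: 2·(3+12) − 5 = 25 → (25,3,12)
replace slot 2: 2·(25+12) − 3 = 71 → (25,71,12)
replace slot 3: 2·(25+71) − 12 = 180 → (25,71,180)

25,71,180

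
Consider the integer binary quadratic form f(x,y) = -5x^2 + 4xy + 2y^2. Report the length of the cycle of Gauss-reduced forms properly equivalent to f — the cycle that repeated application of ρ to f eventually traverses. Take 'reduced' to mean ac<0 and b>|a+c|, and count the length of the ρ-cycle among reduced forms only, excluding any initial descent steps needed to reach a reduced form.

D = 56, ⌊√D⌋ = 7
river: ρ → (2,4,-5)
river: ρ → (-5,6,1)
river: ρ → (1,6,-5)
river: ρ → (-5,4,2)
ρ-cycle length = 4 (tail of 0 descent steps not counted)

4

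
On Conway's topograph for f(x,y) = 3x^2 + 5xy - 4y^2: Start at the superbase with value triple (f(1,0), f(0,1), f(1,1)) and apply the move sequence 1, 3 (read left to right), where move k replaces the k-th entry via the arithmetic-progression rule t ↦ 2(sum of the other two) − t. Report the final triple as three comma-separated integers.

start (3,-4,4) = (f(1,0),f(0,1),f(1,1))
replace slot 1: 2·((-4)+4) − 3 = -3 → (-3,-4,4)
replace slot 3: 2·((-3)+(-4)) − 4 = -18 → (-3,-4,-18)

-3,-4,-18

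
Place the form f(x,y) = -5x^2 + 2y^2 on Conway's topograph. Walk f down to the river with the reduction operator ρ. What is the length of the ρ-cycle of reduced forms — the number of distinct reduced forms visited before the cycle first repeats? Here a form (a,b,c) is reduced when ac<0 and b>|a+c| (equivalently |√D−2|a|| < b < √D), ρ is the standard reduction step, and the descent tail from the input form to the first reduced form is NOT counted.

D = 40, ⌊√D⌋ = 6
descent: ρ → (2,4,-3)  [lands on river]
river: ρ → (-3,2,3)
river: ρ → (3,4,-2)
river: ρ → (-2,4,3)
river: ρ → (3,2,-3)
river: ρ → (-3,4,2)
ρ-cycle length = 6 (tail of 1 descent step not counted)

6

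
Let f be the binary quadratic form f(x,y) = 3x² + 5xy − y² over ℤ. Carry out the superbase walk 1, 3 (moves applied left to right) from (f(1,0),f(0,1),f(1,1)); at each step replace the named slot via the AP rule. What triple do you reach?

start (3,-1,7) = (f(1,0),f(0,1),f(1,1))
replace slot 1: 2·((-1)+7) − 3 = 9 → (9,-1,7)
replace slot 3: 2·(9+(-1)) − 7 = 9 → (9,-1,9)

9,-1,9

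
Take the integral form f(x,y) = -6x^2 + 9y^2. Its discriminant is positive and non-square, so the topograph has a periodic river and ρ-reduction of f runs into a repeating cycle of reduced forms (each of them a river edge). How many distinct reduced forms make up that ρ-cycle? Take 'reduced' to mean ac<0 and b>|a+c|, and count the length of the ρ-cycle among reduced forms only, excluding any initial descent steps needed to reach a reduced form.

D = 216, ⌊√D⌋ = 14
descent: ρ → (9,0,-6)
descent: ρ → (-6,12,3)  [lands on river]
river: ρ → (3,12,-6)
ρ-cycle length = 2 (tail of 2 descent steps not counted)

2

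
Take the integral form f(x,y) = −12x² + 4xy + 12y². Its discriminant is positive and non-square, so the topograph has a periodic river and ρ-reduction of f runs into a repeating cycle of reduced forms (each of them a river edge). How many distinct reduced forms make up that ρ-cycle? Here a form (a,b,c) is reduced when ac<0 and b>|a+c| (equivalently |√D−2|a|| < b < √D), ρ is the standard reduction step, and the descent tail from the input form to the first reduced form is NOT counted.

D = 592, ⌊√D⌋ = 24
river: ρ → (12,20,-4)
river: ρ → (-4,20,12)
river: ρ → (12,4,-12)
river: ρ → (-12,20,4)
river: ρ → (4,20,-12)
river: ρ → (-12,4,12)
ρ-cycle length = 6 (tail of 0 descent steps not counted)

6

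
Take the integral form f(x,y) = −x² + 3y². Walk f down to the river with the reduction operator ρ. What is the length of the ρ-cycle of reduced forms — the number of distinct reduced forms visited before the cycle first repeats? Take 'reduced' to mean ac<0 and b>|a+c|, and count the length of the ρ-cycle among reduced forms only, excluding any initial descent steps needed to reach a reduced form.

D = 12, ⌊√D⌋ = 3
descent: ρ → (3,0,-1)
descent: ρ → (-1,2,2)  [lands on river]
river: ρ → (2,2,-1)
ρ-cycle length = 2 (tail of 2 descent steps not counted)

2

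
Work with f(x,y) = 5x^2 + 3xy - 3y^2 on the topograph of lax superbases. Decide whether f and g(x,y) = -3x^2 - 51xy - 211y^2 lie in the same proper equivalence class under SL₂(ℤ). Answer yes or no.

D₁ = 69, D₂ = 69
river cycle of f (length 4): (-3, 3, 5), (5, 7, -1), (-1, 7, 5), (5, 3, -3)
river cycle of g (length 4): (-3, 3, 5), (5, 7, -1), (-1, 7, 5), (5, 3, -3)
cycles coincide ⇒ equivalent

yes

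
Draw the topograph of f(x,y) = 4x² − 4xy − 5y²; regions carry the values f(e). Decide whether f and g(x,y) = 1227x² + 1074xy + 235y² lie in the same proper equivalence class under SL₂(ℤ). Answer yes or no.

D₁ = 96, D₂ = 96
river cycle of f (length 4): (-5, 4, 4), (4, 4, -5), (-5, 6, 3), (3, 6, -5)
river cycle of g (length 4): (3, 6, -5), (-5, 4, 4), (4, 4, -5), (-5, 6, 3)
cycles coincide ⇒ equivalent

yes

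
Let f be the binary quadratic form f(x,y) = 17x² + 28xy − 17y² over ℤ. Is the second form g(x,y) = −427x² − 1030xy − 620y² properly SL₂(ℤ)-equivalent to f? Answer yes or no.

D₁ = 1940, D₂ = 1940
river cycle of f (length 6): (-17, 40, 5), (5, 40, -17), (-17, 28, 17), (17, 40, -5), (-5, 40, 17), (17, 28, -17)
river cycle of g (length 6): (-17, 40, 5), (5, 40, -17), (-17, 28, 17), (17, 40, -5), (-5, 40, 17), (17, 28, -17)
cycles coincide ⇒ equivalent

yes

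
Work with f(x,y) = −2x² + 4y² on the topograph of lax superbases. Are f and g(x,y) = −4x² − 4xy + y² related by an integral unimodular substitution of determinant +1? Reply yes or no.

D₁ = 32, D₂ = 32
river cycle of f (length 2): (-2, 4, 2), (2, 4, -2)
river cycle of g (length 2): (1, 4, -4), (-4, 4, 1)
cycles differ ⇒ inequivalent

no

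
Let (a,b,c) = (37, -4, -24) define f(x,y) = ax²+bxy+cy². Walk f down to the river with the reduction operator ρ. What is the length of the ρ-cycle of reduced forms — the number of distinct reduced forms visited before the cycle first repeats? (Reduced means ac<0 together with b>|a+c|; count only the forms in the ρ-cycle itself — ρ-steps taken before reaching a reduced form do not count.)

D = 3568, ⌊√D⌋ = 59
descent: ρ → (-24,52,9)  [lands on river]
river: ρ → (9,56,-12)
river: ρ → (-12,40,41)
river: ρ → (41,42,-11)
river: ρ → (-11,46,33)
river: ρ → (33,20,-24)
river: ρ → (-24,28,29)
river: ρ → (29,30,-23)
river: ρ → (-23,16,36)
river: ρ → (36,56,-3)
river: ρ → (-3,58,17)
river: ρ → (17,44,-24)
ρ-cycle length = 12 (tail of 1 descent step not counted)

12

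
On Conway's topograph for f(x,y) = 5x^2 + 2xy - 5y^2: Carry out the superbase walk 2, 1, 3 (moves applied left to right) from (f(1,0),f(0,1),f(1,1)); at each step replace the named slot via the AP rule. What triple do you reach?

start (5,-5,2) = (f(1,0),f(0,1),f(1,1))
replace slot 2: 2·(5+2) − (-5) = 19 → (5,19,2)
replace slot 1: 2·(19+2) − 5 = 37 → (37,19,2)
replace slot 3: 2·(37+19) − 2 = 110 → (37,19,110)

37,19,110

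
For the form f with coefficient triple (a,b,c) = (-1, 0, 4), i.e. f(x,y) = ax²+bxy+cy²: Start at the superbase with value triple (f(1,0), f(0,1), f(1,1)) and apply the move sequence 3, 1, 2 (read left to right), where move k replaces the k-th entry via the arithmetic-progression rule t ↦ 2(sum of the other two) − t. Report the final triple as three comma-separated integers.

start (-1,4,3) = (f(1,0),f(0,1),f(1,1))
replace slot 3: 2·((-1)+4) − 3 = 3 → (-1,4,3)
replace slot 1: 2·(4+3) − (-1) = 15 → (15,4,3)
replace slot 2: 2·(15+3) − 4 = 32 → (15,32,3)

15,32,3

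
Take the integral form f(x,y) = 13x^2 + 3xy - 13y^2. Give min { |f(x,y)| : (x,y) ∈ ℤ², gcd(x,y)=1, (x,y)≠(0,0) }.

river: ρ → (-13,23,3)
river: ρ → (3,25,-5)
river: ρ → (-5,25,3)
river: ρ → (3,23,-13)
river: ρ → (-13,3,13)
river: ρ → (13,23,-3)
river: ρ → (-3,25,5)
river: ρ → (5,25,-3)
river: ρ → (-3,23,13)
river: ρ → (13,3,-13)
closes: descent 0, river 10
min |a| on river = 3

3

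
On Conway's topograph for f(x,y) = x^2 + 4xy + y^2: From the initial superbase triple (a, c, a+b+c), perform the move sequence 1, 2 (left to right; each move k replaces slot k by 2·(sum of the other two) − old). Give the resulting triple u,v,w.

start (1,1,6) = (f(1,0),f(0,1),f(1,1))
replace slot 1: 2·(1+6) − 1 = 13 → (13,1,6)
replace slot 2: 2·(13+6) − 1 = 37 → (13,37,6)

13,37,6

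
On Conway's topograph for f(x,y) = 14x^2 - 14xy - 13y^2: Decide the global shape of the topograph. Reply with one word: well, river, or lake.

D = b²−4ac = (-14)² − 4·14·(-13) = 924
D > 0 non-square ⇒ indefinite ⇒ periodic river

river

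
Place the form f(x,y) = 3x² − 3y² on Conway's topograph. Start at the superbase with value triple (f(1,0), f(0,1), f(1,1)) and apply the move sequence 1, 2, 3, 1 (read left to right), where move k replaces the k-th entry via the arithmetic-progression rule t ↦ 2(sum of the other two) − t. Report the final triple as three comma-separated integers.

start (3,-3,0) = (f(1,0),f(0,1),f(1,1))
replace slot 1: 2·((-3)+0) − 3 = -9 → (-9,-3,0)
replace slot 2: 2·((-9)+0) − (-3) = -15 → (-9,-15,0)
replace slot 3: 2·((-9)+(-15)) − 0 = -48 → (-9,-15,-48)
replace slot 1: 2·((-15)+(-48)) − (-9) = -117 → (-117,-15,-48)

-117,-15,-48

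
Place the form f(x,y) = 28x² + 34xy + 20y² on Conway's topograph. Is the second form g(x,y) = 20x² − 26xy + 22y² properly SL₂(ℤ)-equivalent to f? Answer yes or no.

D₁ = -1084, D₂ = -1084
f: translate: b→-22 (≡34 mod 56), so (28,34,20)→(28,-22,14)
f: flip: (28,-22,14)→(14,22,28)
f: translate: b→-6 (≡22 mod 28), so (14,22,28)→(14,-6,20)
f: reduced (well bottom): (14,-6,20) with a≤c, −a<b≤a
g: translate: b→14 (≡-26 mod 40), so (20,-26,22)→(20,14,16)
g: flip: (20,14,16)→(16,-14,20)
g: reduced (well bottom): (16,-14,20) with a≤c, −a<b≤a
reduced forms (14, -6, 20) vs (16, -14, 20) ⇒ inequivalent

no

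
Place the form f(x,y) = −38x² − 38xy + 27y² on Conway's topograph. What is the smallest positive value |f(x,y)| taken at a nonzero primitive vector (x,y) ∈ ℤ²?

descent: ρ → (27,38,-38)  [lands on river]
river: ρ → (-38,38,27)
river: ρ → (27,70,-6)
river: ρ → (-6,74,3)
river: ρ → (3,70,-54)
river: ρ → (-54,38,19)
river: ρ → (19,38,-54)
river: ρ → (-54,70,3)
river: ρ → (3,74,-6)
river: ρ → (-6,70,27)
closes: descent 1, river 10
min |a| on river = 3

3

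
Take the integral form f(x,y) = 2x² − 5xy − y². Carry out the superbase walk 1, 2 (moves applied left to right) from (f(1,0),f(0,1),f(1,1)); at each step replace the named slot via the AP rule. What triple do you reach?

start (2,-1,-4) = (f(1,0),f(0,1),f(1,1))
replace slot 1: 2·((-1)+(-4)) − 2 = -12 → (-12,-1,-4)
replace slot 2: 2·((-12)+(-4)) − (-1) = -31 → (-12,-31,-4)

-12,-31,-4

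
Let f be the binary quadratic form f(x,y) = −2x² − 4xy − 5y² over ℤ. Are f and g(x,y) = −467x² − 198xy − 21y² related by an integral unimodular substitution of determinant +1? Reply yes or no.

D₁ = -24, D₂ = -24
f is negative-definite; reduce −f:
−f: translate: b→0 (≡4 mod 4), so (2,4,5)→(2,0,3)
−f: reduced (well bottom): (2,0,3) with a≤c, −a<b≤a
flip sign back: reduced form of f is (-2,0,-3)
g is negative-definite; reduce −g:
−g: flip: (467,198,21)→(21,-198,467)
−g: translate: b→12 (≡-198 mod 42), so (21,-198,467)→(21,12,2)
−g: flip: (21,12,2)→(2,-12,21)
−g: translate: b→0 (≡-12 mod 4), so (2,-12,21)→(2,0,3)
−g: reduced (well bottom): (2,0,3) with a≤c, −a<b≤a
flip sign back: reduced form of g is (-2,0,-3)
reduced forms (-2, 0, -3) vs (-2, 0, -3) ⇒ equivalent

yes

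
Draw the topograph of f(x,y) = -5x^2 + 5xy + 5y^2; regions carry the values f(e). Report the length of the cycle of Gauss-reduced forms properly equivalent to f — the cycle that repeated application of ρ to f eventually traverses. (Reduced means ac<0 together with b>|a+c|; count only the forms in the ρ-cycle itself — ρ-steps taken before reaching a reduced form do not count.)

D = 125, ⌊√D⌋ = 11
river: ρ → (5,5,-5)
river: ρ → (-5,5,5)
ρ-cycle length = 2 (tail of 0 descent steps not counted)

2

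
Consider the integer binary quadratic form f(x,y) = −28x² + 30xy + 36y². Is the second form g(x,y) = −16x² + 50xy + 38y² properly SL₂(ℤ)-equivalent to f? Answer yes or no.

D₁ = 4932, D₂ = 4932
river cycle of f (length 32): (36, 42, -22), (-22, 46, 32), (32, 18, -36), (-36, 54, 14), (14, 58, -28), (-28, 54, 18), (18, 54, -28), (-28, 58, 14), (14, 54, -36), (-36, 18, 32), … (22 more)
river cycle of g (length 32): (38, 26, -28), (-28, 30, 36), (36, 42, -22), (-22, 46, 32), (32, 18, -36), (-36, 54, 14), (14, 58, -28), (-28, 54, 18), (18, 54, -28), (-28, 58, 14), … (22 more)
cycles coincide ⇒ equivalent

yes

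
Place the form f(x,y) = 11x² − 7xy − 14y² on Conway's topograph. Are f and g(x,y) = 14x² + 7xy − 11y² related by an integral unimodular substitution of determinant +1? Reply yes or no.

D₁ = 665, D₂ = 665
river cycle of f (length 10): (-14, 7, 11), (11, 15, -10), (-10, 25, 1), (1, 25, -10), (-10, 15, 11), (11, 7, -14), (-14, 21, 4), (4, 19, -19), (-19, 19, 4), (4, 21, -14)
river cycle of g (length 10): (-11, 15, 10), (10, 25, -1), (-1, 25, 10), (10, 15, -11), (-11, 7, 14), (14, 21, -4), (-4, 19, 19), (19, 19, -4), (-4, 21, 14), (14, 7, -11)
cycles differ ⇒ inequivalent

no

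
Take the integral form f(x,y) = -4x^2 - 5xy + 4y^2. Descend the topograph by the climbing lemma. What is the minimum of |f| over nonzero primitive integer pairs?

descent: ρ → (4,5,-4)  [lands on river]
river: ρ → (-4,3,5)
river: ρ → (5,7,-2)
river: ρ → (-2,9,1)
river: ρ → (1,9,-2)
river: ρ → (-2,7,5)
river: ρ → (5,3,-4)
river: ρ → (-4,5,4)
river: ρ → (4,3,-5)
river: ρ → (-5,7,2)
river: ρ → (2,9,-1)
river: ρ → (-1,9,2)
river: ρ → (2,7,-5)
river: ρ → (-5,3,4)
closes: descent 1, river 14
min |a| on river = 1

1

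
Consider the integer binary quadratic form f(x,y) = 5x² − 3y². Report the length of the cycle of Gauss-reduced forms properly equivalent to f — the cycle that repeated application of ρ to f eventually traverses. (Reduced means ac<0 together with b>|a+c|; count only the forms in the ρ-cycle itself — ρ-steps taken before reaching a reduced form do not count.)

D = 60, ⌊√D⌋ = 7
descent: ρ → (-3,6,2)  [lands on river]
river: ρ → (2,6,-3)
ρ-cycle length = 2 (tail of 1 descent step not counted)

2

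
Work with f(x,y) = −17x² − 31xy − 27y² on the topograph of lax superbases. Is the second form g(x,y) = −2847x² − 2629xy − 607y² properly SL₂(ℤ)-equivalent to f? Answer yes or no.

D₁ = -875, D₂ = -875
f is negative-definite; reduce −f:
−f: translate: b→-3 (≡31 mod 34), so (17,31,27)→(17,-3,13)
−f: flip: (17,-3,13)→(13,3,17)
−f: reduced (well bottom): (13,3,17) with a≤c, −a<b≤a
flip sign back: reduced form of f is (-13,-3,-17)
g is negative-definite; reduce −g:
−g: flip: (2847,2629,607)→(607,-2629,2847)
−g: translate: b→-201 (≡-2629 mod 1214), so (607,-2629,2847)→(607,-201,17)
−g: flip: (607,-201,17)→(17,201,607)
−g: translate: b→-3 (≡201 mod 34), so (17,201,607)→(17,-3,13)
−g: flip: (17,-3,13)→(13,3,17)
−g: reduced (well bottom): (13,3,17) with a≤c, −a<b≤a
flip sign back: reduced form of g is (-13,-3,-17)
reduced forms (-13, -3, -17) vs (-13, -3, -17) ⇒ equivalent

yes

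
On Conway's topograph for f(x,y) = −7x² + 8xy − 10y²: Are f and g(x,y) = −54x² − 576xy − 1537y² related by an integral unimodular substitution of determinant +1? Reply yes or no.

D₁ = -216, D₂ = -216
f is negative-definite; reduce −f:
−f: translate: b→6 (≡-8 mod 14), so (7,-8,10)→(7,6,9)
−f: reduced (well bottom): (7,6,9) with a≤c, −a<b≤a
flip sign back: reduced form of f is (-7,-6,-9)
g is negative-definite; reduce −g:
−g: translate: b→36 (≡576 mod 108), so (54,576,1537)→(54,36,7)
−g: flip: (54,36,7)→(7,-36,54)
−g: translate: b→6 (≡-36 mod 14), so (7,-36,54)→(7,6,9)
−g: reduced (well bottom): (7,6,9) with a≤c, −a<b≤a
flip sign back: reduced form of g is (-7,-6,-9)
reduced forms (-7, -6, -9) vs (-7, -6, -9) ⇒ equivalent

yes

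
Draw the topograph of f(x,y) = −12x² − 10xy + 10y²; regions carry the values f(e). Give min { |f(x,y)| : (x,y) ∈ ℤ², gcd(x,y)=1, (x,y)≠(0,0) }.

descent: ρ → (10,10,-12)  [lands on river]
river: ρ → (-12,14,8)
river: ρ → (8,18,-8)
river: ρ → (-8,14,12)
river: ρ → (12,10,-10)
river: ρ → (-10,10,12)
river: ρ → (12,14,-8)
river: ρ → (-8,18,8)
river: ρ → (8,14,-12)
river: ρ → (-12,10,10)
closes: descent 1, river 10
min |a| on river = 8

8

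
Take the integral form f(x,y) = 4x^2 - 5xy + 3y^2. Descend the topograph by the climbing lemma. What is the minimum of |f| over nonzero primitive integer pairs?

translate: b→3 (≡-5 mod 8), so (4,-5,3)→(4,3,2)
flip: (4,3,2)→(2,-3,4)
translate: b→1 (≡-3 mod 4), so (2,-3,4)→(2,1,3)
reduced (well bottom): (2,1,3) with a≤c, −a<b≤a
well minimum = a = 2

2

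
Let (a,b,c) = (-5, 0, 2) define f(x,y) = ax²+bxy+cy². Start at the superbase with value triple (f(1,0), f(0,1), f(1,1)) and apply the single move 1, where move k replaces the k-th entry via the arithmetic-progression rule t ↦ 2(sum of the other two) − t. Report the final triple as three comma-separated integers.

start (-5,2,-3) = (f(1,0),f(0,1),f(1,1))
replace slot 1: 2·(2+(-3)) − (-5) = 3 → (3,2,-3)

3,2,-3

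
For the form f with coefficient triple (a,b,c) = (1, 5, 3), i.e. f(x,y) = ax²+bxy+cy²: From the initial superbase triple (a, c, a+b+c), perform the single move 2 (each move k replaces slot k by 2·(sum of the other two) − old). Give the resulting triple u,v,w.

start (1,3,9) = (f(1,0),f(0,1),f(1,1))
replace slot 2: 2·(1+9) − 3 = 17 → (1,17,9)

1,17,9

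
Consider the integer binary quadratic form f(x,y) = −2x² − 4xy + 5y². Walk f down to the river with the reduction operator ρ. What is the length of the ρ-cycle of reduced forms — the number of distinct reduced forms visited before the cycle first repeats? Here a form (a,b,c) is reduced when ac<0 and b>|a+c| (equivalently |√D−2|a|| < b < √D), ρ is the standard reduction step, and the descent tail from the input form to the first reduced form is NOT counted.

D = 56, ⌊√D⌋ = 7
descent: ρ → (5,4,-2)  [lands on river]
river: ρ → (-2,4,5)
river: ρ → (5,6,-1)
river: ρ → (-1,6,5)
ρ-cycle length = 4 (tail of 1 descent step not counted)

4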